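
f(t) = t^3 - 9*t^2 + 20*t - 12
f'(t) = 3*t^2 - 18*t + 20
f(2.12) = -0.52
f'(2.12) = -4.68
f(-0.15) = -15.21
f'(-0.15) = 22.77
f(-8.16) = -1317.81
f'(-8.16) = 366.64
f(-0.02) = -12.40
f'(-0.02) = 20.36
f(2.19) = -0.86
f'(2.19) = -5.03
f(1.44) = 1.12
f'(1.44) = 0.30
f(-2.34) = -120.89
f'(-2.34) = 78.55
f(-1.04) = -43.66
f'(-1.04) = 41.96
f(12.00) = 660.00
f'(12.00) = 236.00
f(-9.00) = -1650.00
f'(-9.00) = 425.00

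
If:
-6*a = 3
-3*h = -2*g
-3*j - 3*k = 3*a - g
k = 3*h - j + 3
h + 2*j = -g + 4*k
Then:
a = -1/2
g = -3/2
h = -1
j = 5/12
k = -5/12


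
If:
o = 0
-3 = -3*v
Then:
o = 0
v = 1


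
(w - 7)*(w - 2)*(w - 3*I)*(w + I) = w^4 - 9*w^3 - 2*I*w^3 + 17*w^2 + 18*I*w^2 - 27*w - 28*I*w + 42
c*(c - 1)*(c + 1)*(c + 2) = c^4 + 2*c^3 - c^2 - 2*c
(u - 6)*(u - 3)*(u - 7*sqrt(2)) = u^3 - 7*sqrt(2)*u^2 - 9*u^2 + 18*u + 63*sqrt(2)*u - 126*sqrt(2)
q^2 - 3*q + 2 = (q - 2)*(q - 1)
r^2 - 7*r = r*(r - 7)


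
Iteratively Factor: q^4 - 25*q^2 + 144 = (q - 4)*(q^3 + 4*q^2 - 9*q - 36) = (q - 4)*(q + 3)*(q^2 + q - 12) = (q - 4)*(q - 3)*(q + 3)*(q + 4)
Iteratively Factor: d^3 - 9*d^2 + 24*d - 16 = (d - 4)*(d^2 - 5*d + 4) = (d - 4)*(d - 1)*(d - 4)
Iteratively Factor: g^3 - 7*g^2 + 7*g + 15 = (g - 3)*(g^2 - 4*g - 5) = (g - 5)*(g - 3)*(g + 1)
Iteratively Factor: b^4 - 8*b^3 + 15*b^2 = (b)*(b^3 - 8*b^2 + 15*b) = b^2*(b^2 - 8*b + 15) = b^2*(b - 5)*(b - 3)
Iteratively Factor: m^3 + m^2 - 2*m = (m - 1)*(m^2 + 2*m) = (m - 1)*(m + 2)*(m)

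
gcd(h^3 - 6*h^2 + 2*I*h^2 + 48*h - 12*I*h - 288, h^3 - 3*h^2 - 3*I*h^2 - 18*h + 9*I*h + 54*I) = h - 6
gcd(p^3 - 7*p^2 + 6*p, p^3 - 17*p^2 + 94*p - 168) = p - 6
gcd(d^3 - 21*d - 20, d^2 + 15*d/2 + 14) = d + 4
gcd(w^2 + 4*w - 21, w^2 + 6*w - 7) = w + 7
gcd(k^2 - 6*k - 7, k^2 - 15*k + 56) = k - 7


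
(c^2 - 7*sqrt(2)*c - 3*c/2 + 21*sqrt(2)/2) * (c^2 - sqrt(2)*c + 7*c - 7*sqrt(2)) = c^4 - 8*sqrt(2)*c^3 + 11*c^3/2 - 44*sqrt(2)*c^2 + 7*c^2/2 + 77*c + 84*sqrt(2)*c - 147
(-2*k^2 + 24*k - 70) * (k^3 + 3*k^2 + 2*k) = -2*k^5 + 18*k^4 - 2*k^3 - 162*k^2 - 140*k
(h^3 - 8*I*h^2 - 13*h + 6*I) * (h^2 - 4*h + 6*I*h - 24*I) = h^5 - 4*h^4 - 2*I*h^4 + 35*h^3 + 8*I*h^3 - 140*h^2 - 72*I*h^2 - 36*h + 288*I*h + 144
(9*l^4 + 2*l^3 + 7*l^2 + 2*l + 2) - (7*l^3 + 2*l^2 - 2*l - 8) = 9*l^4 - 5*l^3 + 5*l^2 + 4*l + 10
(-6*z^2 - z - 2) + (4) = -6*z^2 - z + 2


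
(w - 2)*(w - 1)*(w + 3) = w^3 - 7*w + 6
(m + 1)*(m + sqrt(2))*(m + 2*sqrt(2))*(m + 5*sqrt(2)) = m^4 + m^3 + 8*sqrt(2)*m^3 + 8*sqrt(2)*m^2 + 34*m^2 + 20*sqrt(2)*m + 34*m + 20*sqrt(2)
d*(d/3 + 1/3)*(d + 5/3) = d^3/3 + 8*d^2/9 + 5*d/9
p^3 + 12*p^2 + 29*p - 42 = (p - 1)*(p + 6)*(p + 7)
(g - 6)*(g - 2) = g^2 - 8*g + 12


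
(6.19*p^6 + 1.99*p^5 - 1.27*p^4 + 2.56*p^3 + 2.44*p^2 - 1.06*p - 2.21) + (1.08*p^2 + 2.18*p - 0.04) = 6.19*p^6 + 1.99*p^5 - 1.27*p^4 + 2.56*p^3 + 3.52*p^2 + 1.12*p - 2.25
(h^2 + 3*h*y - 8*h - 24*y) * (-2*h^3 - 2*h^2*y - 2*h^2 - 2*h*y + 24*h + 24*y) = -2*h^5 - 8*h^4*y + 14*h^4 - 6*h^3*y^2 + 56*h^3*y + 40*h^3 + 42*h^2*y^2 + 160*h^2*y - 192*h^2 + 120*h*y^2 - 768*h*y - 576*y^2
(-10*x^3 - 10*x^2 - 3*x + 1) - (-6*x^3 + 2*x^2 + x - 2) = -4*x^3 - 12*x^2 - 4*x + 3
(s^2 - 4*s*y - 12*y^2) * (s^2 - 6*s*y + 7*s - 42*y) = s^4 - 10*s^3*y + 7*s^3 + 12*s^2*y^2 - 70*s^2*y + 72*s*y^3 + 84*s*y^2 + 504*y^3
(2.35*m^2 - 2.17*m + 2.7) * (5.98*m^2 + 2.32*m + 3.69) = 14.053*m^4 - 7.5246*m^3 + 19.7831*m^2 - 1.7433*m + 9.963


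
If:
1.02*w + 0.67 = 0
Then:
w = -0.66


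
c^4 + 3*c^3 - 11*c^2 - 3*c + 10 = (c - 2)*(c - 1)*(c + 1)*(c + 5)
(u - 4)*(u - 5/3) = u^2 - 17*u/3 + 20/3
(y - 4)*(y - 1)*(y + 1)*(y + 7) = y^4 + 3*y^3 - 29*y^2 - 3*y + 28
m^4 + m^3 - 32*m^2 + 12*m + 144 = (m - 4)*(m - 3)*(m + 2)*(m + 6)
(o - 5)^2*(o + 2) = o^3 - 8*o^2 + 5*o + 50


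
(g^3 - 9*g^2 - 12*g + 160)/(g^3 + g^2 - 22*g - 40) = (g - 8)/(g + 2)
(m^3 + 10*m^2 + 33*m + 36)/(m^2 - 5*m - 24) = (m^2 + 7*m + 12)/(m - 8)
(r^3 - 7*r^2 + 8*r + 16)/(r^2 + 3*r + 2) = (r^2 - 8*r + 16)/(r + 2)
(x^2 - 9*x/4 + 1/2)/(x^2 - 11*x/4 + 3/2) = (4*x - 1)/(4*x - 3)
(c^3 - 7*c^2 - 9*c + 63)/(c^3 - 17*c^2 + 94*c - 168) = (c^2 - 9)/(c^2 - 10*c + 24)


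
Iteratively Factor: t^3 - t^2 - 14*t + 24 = (t - 2)*(t^2 + t - 12) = (t - 3)*(t - 2)*(t + 4)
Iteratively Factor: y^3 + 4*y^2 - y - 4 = (y + 1)*(y^2 + 3*y - 4) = (y - 1)*(y + 1)*(y + 4)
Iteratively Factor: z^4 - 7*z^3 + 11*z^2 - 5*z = (z - 5)*(z^3 - 2*z^2 + z) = z*(z - 5)*(z^2 - 2*z + 1) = z*(z - 5)*(z - 1)*(z - 1)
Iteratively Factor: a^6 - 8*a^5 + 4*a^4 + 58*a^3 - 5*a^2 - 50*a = (a - 5)*(a^5 - 3*a^4 - 11*a^3 + 3*a^2 + 10*a) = (a - 5)*(a - 1)*(a^4 - 2*a^3 - 13*a^2 - 10*a) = (a - 5)^2*(a - 1)*(a^3 + 3*a^2 + 2*a) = a*(a - 5)^2*(a - 1)*(a^2 + 3*a + 2) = a*(a - 5)^2*(a - 1)*(a + 2)*(a + 1)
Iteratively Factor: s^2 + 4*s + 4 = (s + 2)*(s + 2)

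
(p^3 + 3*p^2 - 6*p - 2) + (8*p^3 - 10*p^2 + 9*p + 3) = 9*p^3 - 7*p^2 + 3*p + 1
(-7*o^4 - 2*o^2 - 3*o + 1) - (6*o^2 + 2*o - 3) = -7*o^4 - 8*o^2 - 5*o + 4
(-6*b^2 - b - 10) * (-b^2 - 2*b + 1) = 6*b^4 + 13*b^3 + 6*b^2 + 19*b - 10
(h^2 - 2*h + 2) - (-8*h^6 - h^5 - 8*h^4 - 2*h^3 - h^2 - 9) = 8*h^6 + h^5 + 8*h^4 + 2*h^3 + 2*h^2 - 2*h + 11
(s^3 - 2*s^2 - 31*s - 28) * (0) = 0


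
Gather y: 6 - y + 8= 14 - y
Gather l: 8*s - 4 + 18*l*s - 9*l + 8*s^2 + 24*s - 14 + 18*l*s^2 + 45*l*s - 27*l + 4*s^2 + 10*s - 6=l*(18*s^2 + 63*s - 36) + 12*s^2 + 42*s - 24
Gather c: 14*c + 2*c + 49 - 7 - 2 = 16*c + 40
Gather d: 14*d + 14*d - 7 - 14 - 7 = 28*d - 28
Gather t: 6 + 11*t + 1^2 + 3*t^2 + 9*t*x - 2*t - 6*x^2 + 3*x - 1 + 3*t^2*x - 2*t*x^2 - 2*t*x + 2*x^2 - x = t^2*(3*x + 3) + t*(-2*x^2 + 7*x + 9) - 4*x^2 + 2*x + 6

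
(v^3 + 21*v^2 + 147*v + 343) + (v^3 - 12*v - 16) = 2*v^3 + 21*v^2 + 135*v + 327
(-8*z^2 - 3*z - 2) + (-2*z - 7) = -8*z^2 - 5*z - 9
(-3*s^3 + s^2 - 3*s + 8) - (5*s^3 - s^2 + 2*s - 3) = -8*s^3 + 2*s^2 - 5*s + 11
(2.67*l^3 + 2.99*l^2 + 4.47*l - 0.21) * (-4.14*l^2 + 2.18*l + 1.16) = -11.0538*l^5 - 6.558*l^4 - 8.8904*l^3 + 14.0824*l^2 + 4.7274*l - 0.2436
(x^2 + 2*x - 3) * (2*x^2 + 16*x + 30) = 2*x^4 + 20*x^3 + 56*x^2 + 12*x - 90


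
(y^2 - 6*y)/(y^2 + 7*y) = (y - 6)/(y + 7)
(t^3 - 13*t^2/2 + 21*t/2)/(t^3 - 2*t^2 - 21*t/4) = 2*(t - 3)/(2*t + 3)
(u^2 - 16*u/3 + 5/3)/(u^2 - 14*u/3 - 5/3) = (3*u - 1)/(3*u + 1)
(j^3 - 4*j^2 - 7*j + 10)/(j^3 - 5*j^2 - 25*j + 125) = (j^2 + j - 2)/(j^2 - 25)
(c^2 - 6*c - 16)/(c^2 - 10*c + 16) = (c + 2)/(c - 2)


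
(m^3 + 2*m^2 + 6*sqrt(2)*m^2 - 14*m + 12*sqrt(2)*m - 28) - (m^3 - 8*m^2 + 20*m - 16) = 6*sqrt(2)*m^2 + 10*m^2 - 34*m + 12*sqrt(2)*m - 12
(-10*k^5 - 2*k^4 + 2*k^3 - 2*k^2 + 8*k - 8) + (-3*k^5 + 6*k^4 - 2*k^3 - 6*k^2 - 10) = -13*k^5 + 4*k^4 - 8*k^2 + 8*k - 18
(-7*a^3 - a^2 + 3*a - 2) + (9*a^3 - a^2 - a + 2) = 2*a^3 - 2*a^2 + 2*a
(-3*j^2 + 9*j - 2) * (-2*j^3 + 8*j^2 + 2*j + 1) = 6*j^5 - 42*j^4 + 70*j^3 - j^2 + 5*j - 2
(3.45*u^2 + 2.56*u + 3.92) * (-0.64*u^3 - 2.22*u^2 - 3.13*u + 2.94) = -2.208*u^5 - 9.2974*u^4 - 18.9905*u^3 - 6.5722*u^2 - 4.7432*u + 11.5248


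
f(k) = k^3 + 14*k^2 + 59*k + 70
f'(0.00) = 59.00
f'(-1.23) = 29.10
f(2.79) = 365.31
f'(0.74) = 81.36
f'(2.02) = 127.80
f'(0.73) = 81.04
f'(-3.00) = 2.00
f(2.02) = 254.55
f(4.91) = 815.57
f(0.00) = 70.00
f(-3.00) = -8.00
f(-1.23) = 16.75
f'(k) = 3*k^2 + 28*k + 59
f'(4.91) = 268.80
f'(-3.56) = -2.66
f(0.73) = 120.92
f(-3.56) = -7.73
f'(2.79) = 160.47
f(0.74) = 121.73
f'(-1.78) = 18.67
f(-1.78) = 3.70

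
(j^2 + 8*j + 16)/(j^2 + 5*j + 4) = (j + 4)/(j + 1)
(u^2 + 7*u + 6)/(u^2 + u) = (u + 6)/u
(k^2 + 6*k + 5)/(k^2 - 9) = (k^2 + 6*k + 5)/(k^2 - 9)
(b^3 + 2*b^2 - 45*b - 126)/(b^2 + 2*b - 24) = (b^2 - 4*b - 21)/(b - 4)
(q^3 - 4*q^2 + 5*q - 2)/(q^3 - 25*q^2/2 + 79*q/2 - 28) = 2*(q^2 - 3*q + 2)/(2*q^2 - 23*q + 56)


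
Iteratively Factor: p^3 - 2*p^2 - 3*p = (p + 1)*(p^2 - 3*p) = (p - 3)*(p + 1)*(p)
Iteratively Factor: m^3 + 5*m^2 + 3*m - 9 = (m + 3)*(m^2 + 2*m - 3) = (m - 1)*(m + 3)*(m + 3)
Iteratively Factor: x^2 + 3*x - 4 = (x + 4)*(x - 1)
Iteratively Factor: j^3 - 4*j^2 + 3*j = (j - 3)*(j^2 - j) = j*(j - 3)*(j - 1)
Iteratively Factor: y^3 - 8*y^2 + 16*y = (y)*(y^2 - 8*y + 16) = y*(y - 4)*(y - 4)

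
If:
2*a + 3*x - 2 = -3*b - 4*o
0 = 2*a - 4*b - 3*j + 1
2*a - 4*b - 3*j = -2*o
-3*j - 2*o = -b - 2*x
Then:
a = -9*x/16 - 3/8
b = 1/4 - 5*x/8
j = 11*x/24 - 1/4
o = 1/2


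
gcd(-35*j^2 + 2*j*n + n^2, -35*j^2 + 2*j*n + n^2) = 35*j^2 - 2*j*n - n^2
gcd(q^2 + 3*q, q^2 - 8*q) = q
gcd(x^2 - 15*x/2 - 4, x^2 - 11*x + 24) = x - 8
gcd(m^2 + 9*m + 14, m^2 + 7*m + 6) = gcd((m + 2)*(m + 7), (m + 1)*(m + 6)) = 1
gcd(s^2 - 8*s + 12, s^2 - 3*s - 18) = s - 6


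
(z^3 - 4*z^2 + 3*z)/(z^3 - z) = (z - 3)/(z + 1)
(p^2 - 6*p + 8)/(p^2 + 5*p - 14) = (p - 4)/(p + 7)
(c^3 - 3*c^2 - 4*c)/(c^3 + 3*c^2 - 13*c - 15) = c*(c - 4)/(c^2 + 2*c - 15)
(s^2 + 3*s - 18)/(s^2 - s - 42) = (s - 3)/(s - 7)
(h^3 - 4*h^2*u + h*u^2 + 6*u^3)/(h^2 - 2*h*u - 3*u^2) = h - 2*u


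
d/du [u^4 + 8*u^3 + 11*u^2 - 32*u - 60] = 4*u^3 + 24*u^2 + 22*u - 32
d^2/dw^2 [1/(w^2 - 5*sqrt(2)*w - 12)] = 2*(w^2 - 5*sqrt(2)*w - (2*w - 5*sqrt(2))^2 - 12)/(-w^2 + 5*sqrt(2)*w + 12)^3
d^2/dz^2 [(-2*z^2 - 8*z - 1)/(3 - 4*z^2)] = 4*(64*z^3 + 60*z^2 + 144*z + 15)/(64*z^6 - 144*z^4 + 108*z^2 - 27)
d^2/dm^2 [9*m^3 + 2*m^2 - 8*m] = 54*m + 4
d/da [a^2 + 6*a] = 2*a + 6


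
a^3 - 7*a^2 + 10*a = a*(a - 5)*(a - 2)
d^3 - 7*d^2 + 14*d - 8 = (d - 4)*(d - 2)*(d - 1)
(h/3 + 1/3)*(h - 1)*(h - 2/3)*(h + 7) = h^4/3 + 19*h^3/9 - 17*h^2/9 - 19*h/9 + 14/9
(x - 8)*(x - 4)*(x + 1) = x^3 - 11*x^2 + 20*x + 32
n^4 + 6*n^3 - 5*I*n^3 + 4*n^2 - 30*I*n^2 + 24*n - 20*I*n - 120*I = (n + 6)*(n - 5*I)*(n - 2*I)*(n + 2*I)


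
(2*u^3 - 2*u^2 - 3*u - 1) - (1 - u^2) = 2*u^3 - u^2 - 3*u - 2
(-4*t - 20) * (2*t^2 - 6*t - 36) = -8*t^3 - 16*t^2 + 264*t + 720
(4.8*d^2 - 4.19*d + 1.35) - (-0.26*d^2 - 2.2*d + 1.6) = 5.06*d^2 - 1.99*d - 0.25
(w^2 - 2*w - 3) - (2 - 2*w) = w^2 - 5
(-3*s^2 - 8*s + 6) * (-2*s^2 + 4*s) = 6*s^4 + 4*s^3 - 44*s^2 + 24*s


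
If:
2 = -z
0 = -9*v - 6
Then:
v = -2/3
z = -2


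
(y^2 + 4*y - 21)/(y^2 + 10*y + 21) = (y - 3)/(y + 3)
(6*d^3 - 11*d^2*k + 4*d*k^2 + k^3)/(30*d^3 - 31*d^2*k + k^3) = (d - k)/(5*d - k)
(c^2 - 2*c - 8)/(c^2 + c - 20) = (c + 2)/(c + 5)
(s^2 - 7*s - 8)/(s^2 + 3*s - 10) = (s^2 - 7*s - 8)/(s^2 + 3*s - 10)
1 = 1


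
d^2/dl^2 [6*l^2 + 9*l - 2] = 12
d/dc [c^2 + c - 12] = 2*c + 1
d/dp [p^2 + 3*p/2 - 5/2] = 2*p + 3/2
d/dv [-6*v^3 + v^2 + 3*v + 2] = -18*v^2 + 2*v + 3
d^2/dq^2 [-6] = 0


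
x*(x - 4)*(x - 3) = x^3 - 7*x^2 + 12*x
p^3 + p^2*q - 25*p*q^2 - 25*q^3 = (p - 5*q)*(p + q)*(p + 5*q)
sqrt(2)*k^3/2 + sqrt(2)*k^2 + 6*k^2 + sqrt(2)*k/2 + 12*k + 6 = (k + 1)*(k + 6*sqrt(2))*(sqrt(2)*k/2 + sqrt(2)/2)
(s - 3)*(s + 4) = s^2 + s - 12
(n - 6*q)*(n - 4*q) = n^2 - 10*n*q + 24*q^2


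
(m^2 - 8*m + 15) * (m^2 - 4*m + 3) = m^4 - 12*m^3 + 50*m^2 - 84*m + 45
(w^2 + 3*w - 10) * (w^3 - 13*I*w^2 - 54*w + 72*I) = w^5 + 3*w^4 - 13*I*w^4 - 64*w^3 - 39*I*w^3 - 162*w^2 + 202*I*w^2 + 540*w + 216*I*w - 720*I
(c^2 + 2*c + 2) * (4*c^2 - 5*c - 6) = 4*c^4 + 3*c^3 - 8*c^2 - 22*c - 12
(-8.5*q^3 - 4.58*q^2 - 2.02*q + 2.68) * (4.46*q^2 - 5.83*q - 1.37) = -37.91*q^5 + 29.1282*q^4 + 29.3372*q^3 + 30.004*q^2 - 12.857*q - 3.6716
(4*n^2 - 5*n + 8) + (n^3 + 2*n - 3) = n^3 + 4*n^2 - 3*n + 5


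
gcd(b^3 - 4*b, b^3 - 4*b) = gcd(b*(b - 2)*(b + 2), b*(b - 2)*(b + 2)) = b^3 - 4*b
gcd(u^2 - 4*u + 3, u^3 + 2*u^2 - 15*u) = u - 3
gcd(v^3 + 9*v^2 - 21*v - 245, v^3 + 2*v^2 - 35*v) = v^2 + 2*v - 35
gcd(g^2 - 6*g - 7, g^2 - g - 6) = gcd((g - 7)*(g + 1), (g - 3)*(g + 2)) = 1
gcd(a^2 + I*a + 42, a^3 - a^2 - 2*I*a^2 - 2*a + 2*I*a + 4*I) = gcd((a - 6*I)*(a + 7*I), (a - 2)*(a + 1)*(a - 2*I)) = 1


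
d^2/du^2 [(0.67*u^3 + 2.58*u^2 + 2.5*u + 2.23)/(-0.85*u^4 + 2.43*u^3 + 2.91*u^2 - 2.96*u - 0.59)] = (-0.96815*u^9 - 11.1843*u^8 + 0.355470000000054*u^7 + 40.239578*u^6 + 143.755374*u^5 - 218.876946*u^4 - 438.248814*u^3 - 80.252514*u^2 + 68.9142*u - 39.798306)/(0.614125*u^12 - 5.267025*u^11 + 8.75007*u^10 + 28.130523*u^9 - 65.360577*u^8 - 60.538167*u^7 + 124.98168*u^6 + 45.263706*u^5 - 86.075088*u^4 - 7.09545700000001*u^3 + 12.469119*u^2 + 3.091128*u + 0.205379)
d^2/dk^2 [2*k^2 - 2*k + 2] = 4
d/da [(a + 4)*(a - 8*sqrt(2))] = 2*a - 8*sqrt(2) + 4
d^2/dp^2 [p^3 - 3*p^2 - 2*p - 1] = 6*p - 6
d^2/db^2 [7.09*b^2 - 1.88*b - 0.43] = 14.1800000000000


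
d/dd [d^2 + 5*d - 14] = 2*d + 5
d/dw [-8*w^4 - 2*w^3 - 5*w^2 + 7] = 2*w*(-16*w^2 - 3*w - 5)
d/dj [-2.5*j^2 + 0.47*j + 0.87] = 0.47 - 5.0*j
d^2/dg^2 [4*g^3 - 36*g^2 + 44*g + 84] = 24*g - 72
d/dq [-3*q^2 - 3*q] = -6*q - 3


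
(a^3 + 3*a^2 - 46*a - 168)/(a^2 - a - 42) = a + 4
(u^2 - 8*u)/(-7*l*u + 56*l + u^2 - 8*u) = u/(-7*l + u)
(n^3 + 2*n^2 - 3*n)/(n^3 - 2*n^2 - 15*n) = (n - 1)/(n - 5)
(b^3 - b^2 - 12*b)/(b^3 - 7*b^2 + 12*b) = (b + 3)/(b - 3)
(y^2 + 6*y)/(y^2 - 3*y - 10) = y*(y + 6)/(y^2 - 3*y - 10)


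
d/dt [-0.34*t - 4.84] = -0.340000000000000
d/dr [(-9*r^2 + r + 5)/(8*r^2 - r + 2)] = (r^2 - 116*r + 7)/(64*r^4 - 16*r^3 + 33*r^2 - 4*r + 4)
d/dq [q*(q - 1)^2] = (q - 1)*(3*q - 1)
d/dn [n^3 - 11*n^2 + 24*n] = 3*n^2 - 22*n + 24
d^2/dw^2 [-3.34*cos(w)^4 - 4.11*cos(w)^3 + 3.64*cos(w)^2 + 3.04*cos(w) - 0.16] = 53.44*cos(w)^4 + 36.99*cos(w)^3 - 54.64*cos(w)^2 - 27.7*cos(w) + 7.28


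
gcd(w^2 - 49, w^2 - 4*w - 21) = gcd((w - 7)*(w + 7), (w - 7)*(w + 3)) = w - 7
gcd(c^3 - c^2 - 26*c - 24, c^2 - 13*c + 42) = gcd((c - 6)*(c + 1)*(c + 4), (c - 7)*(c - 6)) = c - 6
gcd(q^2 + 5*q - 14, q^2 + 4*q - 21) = q + 7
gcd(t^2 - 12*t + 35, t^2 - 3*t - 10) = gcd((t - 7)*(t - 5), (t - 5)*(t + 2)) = t - 5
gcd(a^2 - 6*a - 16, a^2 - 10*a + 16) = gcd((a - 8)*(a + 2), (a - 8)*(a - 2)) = a - 8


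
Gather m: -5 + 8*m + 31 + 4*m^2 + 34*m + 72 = 4*m^2 + 42*m + 98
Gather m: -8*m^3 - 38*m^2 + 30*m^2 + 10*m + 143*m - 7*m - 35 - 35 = -8*m^3 - 8*m^2 + 146*m - 70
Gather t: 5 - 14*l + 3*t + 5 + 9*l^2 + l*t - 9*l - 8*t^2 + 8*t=9*l^2 - 23*l - 8*t^2 + t*(l + 11) + 10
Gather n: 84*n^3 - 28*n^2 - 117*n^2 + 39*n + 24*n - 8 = 84*n^3 - 145*n^2 + 63*n - 8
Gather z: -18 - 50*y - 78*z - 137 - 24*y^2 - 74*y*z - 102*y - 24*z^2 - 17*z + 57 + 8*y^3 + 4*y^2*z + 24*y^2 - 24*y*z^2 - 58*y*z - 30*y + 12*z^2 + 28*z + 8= 8*y^3 - 182*y + z^2*(-24*y - 12) + z*(4*y^2 - 132*y - 67) - 90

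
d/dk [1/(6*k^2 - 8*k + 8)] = (2 - 3*k)/(3*k^2 - 4*k + 4)^2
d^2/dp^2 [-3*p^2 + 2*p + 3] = -6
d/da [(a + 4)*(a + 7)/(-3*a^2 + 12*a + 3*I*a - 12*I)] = ((-2*a - 11)*(a^2 - 4*a - I*a + 4*I) - (a + 4)*(a + 7)*(-2*a + 4 + I))/(3*(a^2 - 4*a - I*a + 4*I)^2)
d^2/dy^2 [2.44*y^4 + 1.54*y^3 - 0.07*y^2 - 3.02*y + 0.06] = 29.28*y^2 + 9.24*y - 0.14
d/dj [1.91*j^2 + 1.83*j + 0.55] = 3.82*j + 1.83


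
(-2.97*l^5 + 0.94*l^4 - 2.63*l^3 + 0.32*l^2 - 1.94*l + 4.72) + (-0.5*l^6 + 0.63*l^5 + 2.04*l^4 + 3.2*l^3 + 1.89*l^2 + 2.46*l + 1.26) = -0.5*l^6 - 2.34*l^5 + 2.98*l^4 + 0.57*l^3 + 2.21*l^2 + 0.52*l + 5.98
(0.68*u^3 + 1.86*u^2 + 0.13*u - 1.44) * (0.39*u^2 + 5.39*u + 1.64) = 0.2652*u^5 + 4.3906*u^4 + 11.1913*u^3 + 3.1895*u^2 - 7.5484*u - 2.3616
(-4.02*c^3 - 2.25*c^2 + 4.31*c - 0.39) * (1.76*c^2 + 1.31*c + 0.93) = -7.0752*c^5 - 9.2262*c^4 + 0.8995*c^3 + 2.8672*c^2 + 3.4974*c - 0.3627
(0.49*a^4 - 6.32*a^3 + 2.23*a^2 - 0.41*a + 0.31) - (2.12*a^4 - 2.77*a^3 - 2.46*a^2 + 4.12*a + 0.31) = -1.63*a^4 - 3.55*a^3 + 4.69*a^2 - 4.53*a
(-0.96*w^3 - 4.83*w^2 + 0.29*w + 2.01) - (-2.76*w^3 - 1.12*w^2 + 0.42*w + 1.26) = 1.8*w^3 - 3.71*w^2 - 0.13*w + 0.75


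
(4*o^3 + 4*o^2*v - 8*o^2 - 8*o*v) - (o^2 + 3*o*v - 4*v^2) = 4*o^3 + 4*o^2*v - 9*o^2 - 11*o*v + 4*v^2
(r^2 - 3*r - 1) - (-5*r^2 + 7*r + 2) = 6*r^2 - 10*r - 3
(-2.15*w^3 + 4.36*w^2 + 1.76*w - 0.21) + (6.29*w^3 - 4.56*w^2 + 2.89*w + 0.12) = 4.14*w^3 - 0.199999999999999*w^2 + 4.65*w - 0.09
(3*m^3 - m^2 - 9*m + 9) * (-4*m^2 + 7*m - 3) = -12*m^5 + 25*m^4 + 20*m^3 - 96*m^2 + 90*m - 27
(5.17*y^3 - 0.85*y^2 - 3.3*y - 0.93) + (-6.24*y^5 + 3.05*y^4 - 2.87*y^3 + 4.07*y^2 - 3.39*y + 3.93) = -6.24*y^5 + 3.05*y^4 + 2.3*y^3 + 3.22*y^2 - 6.69*y + 3.0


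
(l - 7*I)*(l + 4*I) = l^2 - 3*I*l + 28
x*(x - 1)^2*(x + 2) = x^4 - 3*x^2 + 2*x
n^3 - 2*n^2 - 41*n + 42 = (n - 7)*(n - 1)*(n + 6)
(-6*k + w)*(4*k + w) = -24*k^2 - 2*k*w + w^2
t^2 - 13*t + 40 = (t - 8)*(t - 5)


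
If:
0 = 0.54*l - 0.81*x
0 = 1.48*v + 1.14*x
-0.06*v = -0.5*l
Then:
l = 0.00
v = 0.00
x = 0.00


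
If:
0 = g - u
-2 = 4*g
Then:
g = -1/2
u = -1/2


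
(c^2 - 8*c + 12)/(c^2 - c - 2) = (c - 6)/(c + 1)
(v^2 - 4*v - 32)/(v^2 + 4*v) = (v - 8)/v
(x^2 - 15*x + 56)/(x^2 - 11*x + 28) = (x - 8)/(x - 4)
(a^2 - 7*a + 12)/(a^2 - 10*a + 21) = (a - 4)/(a - 7)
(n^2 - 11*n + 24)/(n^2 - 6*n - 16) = (n - 3)/(n + 2)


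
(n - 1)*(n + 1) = n^2 - 1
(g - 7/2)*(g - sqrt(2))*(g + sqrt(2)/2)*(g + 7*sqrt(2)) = g^4 - 7*g^3/2 + 13*sqrt(2)*g^3/2 - 91*sqrt(2)*g^2/4 - 8*g^2 - 7*sqrt(2)*g + 28*g + 49*sqrt(2)/2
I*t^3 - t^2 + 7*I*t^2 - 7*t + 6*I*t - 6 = (t + 6)*(t + I)*(I*t + I)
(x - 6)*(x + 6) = x^2 - 36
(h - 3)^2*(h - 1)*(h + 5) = h^4 - 2*h^3 - 20*h^2 + 66*h - 45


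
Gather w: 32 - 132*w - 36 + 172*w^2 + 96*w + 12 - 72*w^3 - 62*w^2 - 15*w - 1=-72*w^3 + 110*w^2 - 51*w + 7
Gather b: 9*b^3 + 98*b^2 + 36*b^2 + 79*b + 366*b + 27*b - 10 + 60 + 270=9*b^3 + 134*b^2 + 472*b + 320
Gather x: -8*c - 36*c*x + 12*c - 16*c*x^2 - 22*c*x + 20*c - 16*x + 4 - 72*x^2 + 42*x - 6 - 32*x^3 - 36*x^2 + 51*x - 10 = 24*c - 32*x^3 + x^2*(-16*c - 108) + x*(77 - 58*c) - 12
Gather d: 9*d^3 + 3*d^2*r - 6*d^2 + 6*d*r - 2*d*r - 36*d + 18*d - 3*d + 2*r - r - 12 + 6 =9*d^3 + d^2*(3*r - 6) + d*(4*r - 21) + r - 6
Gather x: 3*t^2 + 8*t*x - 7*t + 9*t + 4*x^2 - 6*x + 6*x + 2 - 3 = 3*t^2 + 8*t*x + 2*t + 4*x^2 - 1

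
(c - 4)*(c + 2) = c^2 - 2*c - 8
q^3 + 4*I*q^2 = q^2*(q + 4*I)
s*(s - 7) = s^2 - 7*s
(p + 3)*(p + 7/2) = p^2 + 13*p/2 + 21/2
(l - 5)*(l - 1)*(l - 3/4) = l^3 - 27*l^2/4 + 19*l/2 - 15/4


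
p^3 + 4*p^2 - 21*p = p*(p - 3)*(p + 7)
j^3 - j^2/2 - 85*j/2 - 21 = (j - 7)*(j + 1/2)*(j + 6)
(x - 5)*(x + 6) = x^2 + x - 30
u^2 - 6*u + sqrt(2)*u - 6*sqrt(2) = (u - 6)*(u + sqrt(2))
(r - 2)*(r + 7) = r^2 + 5*r - 14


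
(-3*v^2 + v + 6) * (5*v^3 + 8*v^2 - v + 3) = -15*v^5 - 19*v^4 + 41*v^3 + 38*v^2 - 3*v + 18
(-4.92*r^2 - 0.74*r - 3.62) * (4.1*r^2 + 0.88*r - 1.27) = -20.172*r^4 - 7.3636*r^3 - 9.2448*r^2 - 2.2458*r + 4.5974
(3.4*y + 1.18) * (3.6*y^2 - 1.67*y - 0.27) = 12.24*y^3 - 1.43*y^2 - 2.8886*y - 0.3186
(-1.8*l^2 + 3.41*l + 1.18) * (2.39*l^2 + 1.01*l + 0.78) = -4.302*l^4 + 6.3319*l^3 + 4.8603*l^2 + 3.8516*l + 0.9204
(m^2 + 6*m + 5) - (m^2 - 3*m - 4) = 9*m + 9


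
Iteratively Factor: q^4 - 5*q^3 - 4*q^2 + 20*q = (q + 2)*(q^3 - 7*q^2 + 10*q) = (q - 5)*(q + 2)*(q^2 - 2*q) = q*(q - 5)*(q + 2)*(q - 2)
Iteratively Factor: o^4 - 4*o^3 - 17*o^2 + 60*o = (o - 5)*(o^3 + o^2 - 12*o) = (o - 5)*(o - 3)*(o^2 + 4*o) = (o - 5)*(o - 3)*(o + 4)*(o)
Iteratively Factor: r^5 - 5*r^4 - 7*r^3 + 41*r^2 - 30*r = (r)*(r^4 - 5*r^3 - 7*r^2 + 41*r - 30) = r*(r + 3)*(r^3 - 8*r^2 + 17*r - 10) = r*(r - 5)*(r + 3)*(r^2 - 3*r + 2) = r*(r - 5)*(r - 2)*(r + 3)*(r - 1)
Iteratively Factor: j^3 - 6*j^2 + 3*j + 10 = (j - 5)*(j^2 - j - 2) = (j - 5)*(j - 2)*(j + 1)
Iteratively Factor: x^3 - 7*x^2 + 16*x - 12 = (x - 3)*(x^2 - 4*x + 4) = (x - 3)*(x - 2)*(x - 2)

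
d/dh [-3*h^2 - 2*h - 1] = -6*h - 2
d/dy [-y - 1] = -1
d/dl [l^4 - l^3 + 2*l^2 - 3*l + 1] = 4*l^3 - 3*l^2 + 4*l - 3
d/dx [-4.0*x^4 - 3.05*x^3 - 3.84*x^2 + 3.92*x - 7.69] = -16.0*x^3 - 9.15*x^2 - 7.68*x + 3.92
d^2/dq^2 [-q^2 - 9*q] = -2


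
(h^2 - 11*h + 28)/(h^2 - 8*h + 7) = (h - 4)/(h - 1)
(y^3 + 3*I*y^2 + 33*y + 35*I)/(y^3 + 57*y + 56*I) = (y - 5*I)/(y - 8*I)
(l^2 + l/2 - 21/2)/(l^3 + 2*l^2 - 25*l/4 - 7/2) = 2*(l - 3)/(2*l^2 - 3*l - 2)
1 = 1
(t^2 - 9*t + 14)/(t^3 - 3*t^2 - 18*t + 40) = (t - 7)/(t^2 - t - 20)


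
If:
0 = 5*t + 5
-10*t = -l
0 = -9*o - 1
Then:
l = -10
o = -1/9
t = -1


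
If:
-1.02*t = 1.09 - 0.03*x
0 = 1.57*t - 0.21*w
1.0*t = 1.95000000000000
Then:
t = 1.95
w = 14.58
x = 102.63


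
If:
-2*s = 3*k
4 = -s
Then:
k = 8/3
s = -4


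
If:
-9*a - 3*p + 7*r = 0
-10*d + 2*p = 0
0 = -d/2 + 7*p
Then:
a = 7*r/9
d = 0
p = 0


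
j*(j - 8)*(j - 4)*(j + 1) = j^4 - 11*j^3 + 20*j^2 + 32*j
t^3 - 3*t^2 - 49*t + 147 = (t - 7)*(t - 3)*(t + 7)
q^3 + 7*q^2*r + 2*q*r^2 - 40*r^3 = (q - 2*r)*(q + 4*r)*(q + 5*r)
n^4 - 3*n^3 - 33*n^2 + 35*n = n*(n - 7)*(n - 1)*(n + 5)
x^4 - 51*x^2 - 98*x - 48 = (x - 8)*(x + 1)^2*(x + 6)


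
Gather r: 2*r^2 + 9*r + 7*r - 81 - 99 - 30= 2*r^2 + 16*r - 210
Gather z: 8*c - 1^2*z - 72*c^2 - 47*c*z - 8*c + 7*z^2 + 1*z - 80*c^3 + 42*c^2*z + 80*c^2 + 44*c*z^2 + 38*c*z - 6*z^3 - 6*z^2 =-80*c^3 + 8*c^2 - 6*z^3 + z^2*(44*c + 1) + z*(42*c^2 - 9*c)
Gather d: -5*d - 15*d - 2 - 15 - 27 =-20*d - 44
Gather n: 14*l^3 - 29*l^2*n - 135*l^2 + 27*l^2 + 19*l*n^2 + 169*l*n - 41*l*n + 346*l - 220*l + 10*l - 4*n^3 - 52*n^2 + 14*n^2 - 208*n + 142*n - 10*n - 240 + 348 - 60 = 14*l^3 - 108*l^2 + 136*l - 4*n^3 + n^2*(19*l - 38) + n*(-29*l^2 + 128*l - 76) + 48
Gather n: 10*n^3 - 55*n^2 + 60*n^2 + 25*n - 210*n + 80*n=10*n^3 + 5*n^2 - 105*n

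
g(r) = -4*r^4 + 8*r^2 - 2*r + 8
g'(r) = -16*r^3 + 16*r - 2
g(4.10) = -996.02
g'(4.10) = -1039.14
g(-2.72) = -146.32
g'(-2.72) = 276.46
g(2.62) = -130.80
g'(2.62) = -247.84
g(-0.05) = 8.12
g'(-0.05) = -2.80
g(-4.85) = -2007.35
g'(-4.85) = 1745.75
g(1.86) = -15.92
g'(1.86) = -75.20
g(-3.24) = -342.34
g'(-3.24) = 490.36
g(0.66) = 9.41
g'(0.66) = 3.96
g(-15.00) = -200662.00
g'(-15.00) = 53758.00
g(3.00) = -250.00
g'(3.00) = -386.00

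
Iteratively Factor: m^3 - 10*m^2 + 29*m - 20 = (m - 1)*(m^2 - 9*m + 20) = (m - 5)*(m - 1)*(m - 4)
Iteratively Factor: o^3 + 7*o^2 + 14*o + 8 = (o + 2)*(o^2 + 5*o + 4) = (o + 1)*(o + 2)*(o + 4)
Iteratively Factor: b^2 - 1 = (b - 1)*(b + 1)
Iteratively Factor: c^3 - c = (c + 1)*(c^2 - c) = c*(c + 1)*(c - 1)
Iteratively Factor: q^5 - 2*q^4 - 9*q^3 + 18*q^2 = (q)*(q^4 - 2*q^3 - 9*q^2 + 18*q) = q*(q - 2)*(q^3 - 9*q) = q*(q - 2)*(q + 3)*(q^2 - 3*q) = q^2*(q - 2)*(q + 3)*(q - 3)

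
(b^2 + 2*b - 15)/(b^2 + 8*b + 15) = (b - 3)/(b + 3)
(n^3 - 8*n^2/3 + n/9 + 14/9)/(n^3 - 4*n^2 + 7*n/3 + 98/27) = 3*(n - 1)/(3*n - 7)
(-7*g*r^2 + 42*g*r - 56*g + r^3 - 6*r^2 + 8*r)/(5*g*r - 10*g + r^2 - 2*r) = (-7*g*r + 28*g + r^2 - 4*r)/(5*g + r)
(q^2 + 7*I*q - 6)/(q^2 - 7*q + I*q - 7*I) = (q + 6*I)/(q - 7)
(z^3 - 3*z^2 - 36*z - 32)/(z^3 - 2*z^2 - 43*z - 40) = (z + 4)/(z + 5)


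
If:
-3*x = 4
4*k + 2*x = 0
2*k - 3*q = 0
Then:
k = 2/3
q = 4/9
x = -4/3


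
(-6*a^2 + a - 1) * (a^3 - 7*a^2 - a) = -6*a^5 + 43*a^4 - 2*a^3 + 6*a^2 + a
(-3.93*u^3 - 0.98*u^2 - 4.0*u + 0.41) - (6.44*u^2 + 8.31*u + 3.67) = -3.93*u^3 - 7.42*u^2 - 12.31*u - 3.26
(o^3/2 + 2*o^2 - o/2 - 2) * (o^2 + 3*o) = o^5/2 + 7*o^4/2 + 11*o^3/2 - 7*o^2/2 - 6*o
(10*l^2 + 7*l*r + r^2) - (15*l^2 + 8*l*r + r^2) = -5*l^2 - l*r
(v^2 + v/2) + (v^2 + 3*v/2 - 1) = 2*v^2 + 2*v - 1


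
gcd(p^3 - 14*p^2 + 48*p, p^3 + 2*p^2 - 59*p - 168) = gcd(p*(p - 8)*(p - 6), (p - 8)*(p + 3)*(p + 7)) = p - 8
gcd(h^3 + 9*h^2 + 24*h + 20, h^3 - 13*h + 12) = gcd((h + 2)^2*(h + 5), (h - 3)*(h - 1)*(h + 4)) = 1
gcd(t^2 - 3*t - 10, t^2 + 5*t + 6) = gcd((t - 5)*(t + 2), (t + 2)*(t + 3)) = t + 2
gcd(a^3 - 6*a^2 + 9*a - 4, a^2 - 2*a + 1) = a^2 - 2*a + 1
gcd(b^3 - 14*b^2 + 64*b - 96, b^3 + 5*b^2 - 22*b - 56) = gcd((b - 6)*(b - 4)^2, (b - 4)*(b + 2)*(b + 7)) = b - 4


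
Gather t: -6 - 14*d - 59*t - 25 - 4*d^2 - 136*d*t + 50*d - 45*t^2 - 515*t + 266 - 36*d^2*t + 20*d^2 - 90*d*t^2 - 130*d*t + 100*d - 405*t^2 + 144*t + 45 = 16*d^2 + 136*d + t^2*(-90*d - 450) + t*(-36*d^2 - 266*d - 430) + 280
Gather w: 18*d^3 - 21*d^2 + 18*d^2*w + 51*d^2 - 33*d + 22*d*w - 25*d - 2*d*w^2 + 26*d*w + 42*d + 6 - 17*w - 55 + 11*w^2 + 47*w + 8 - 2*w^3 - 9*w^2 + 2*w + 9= 18*d^3 + 30*d^2 - 16*d - 2*w^3 + w^2*(2 - 2*d) + w*(18*d^2 + 48*d + 32) - 32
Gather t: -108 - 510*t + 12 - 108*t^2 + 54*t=-108*t^2 - 456*t - 96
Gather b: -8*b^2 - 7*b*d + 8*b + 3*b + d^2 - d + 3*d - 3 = -8*b^2 + b*(11 - 7*d) + d^2 + 2*d - 3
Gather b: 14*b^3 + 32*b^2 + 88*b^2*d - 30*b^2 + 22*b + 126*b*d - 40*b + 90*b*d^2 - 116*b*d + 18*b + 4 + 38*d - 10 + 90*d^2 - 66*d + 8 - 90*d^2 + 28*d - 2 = 14*b^3 + b^2*(88*d + 2) + b*(90*d^2 + 10*d)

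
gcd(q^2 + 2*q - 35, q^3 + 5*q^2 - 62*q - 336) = q + 7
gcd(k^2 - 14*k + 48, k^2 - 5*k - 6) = k - 6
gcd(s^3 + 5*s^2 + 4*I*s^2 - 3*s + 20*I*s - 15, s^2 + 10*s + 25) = s + 5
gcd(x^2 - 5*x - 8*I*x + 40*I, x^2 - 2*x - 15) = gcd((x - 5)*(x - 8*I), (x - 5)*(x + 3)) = x - 5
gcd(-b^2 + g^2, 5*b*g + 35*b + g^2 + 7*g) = 1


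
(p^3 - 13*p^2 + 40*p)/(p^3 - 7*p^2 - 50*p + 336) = p*(p - 5)/(p^2 + p - 42)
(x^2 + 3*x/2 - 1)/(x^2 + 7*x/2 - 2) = (x + 2)/(x + 4)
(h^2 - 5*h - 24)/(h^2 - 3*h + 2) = (h^2 - 5*h - 24)/(h^2 - 3*h + 2)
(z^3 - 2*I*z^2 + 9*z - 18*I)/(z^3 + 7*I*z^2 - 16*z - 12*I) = (z^2 - 5*I*z - 6)/(z^2 + 4*I*z - 4)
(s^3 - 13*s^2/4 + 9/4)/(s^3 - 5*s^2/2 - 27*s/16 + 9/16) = 4*(s - 1)/(4*s - 1)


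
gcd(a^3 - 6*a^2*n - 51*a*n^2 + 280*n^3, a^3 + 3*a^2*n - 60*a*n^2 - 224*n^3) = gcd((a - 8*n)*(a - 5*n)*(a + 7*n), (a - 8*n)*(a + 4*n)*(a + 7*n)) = a^2 - a*n - 56*n^2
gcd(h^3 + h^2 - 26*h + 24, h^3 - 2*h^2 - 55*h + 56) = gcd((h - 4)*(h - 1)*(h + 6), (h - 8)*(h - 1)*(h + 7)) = h - 1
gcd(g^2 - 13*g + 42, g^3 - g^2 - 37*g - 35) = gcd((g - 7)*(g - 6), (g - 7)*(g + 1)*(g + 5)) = g - 7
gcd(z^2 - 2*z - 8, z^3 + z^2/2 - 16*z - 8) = z - 4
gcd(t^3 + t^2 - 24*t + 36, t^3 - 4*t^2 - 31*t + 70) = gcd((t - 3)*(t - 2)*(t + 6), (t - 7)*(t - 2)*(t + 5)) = t - 2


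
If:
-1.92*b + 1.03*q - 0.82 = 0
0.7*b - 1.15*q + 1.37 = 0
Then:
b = 0.31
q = 1.38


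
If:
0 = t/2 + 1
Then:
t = -2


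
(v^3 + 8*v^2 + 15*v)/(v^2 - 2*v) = (v^2 + 8*v + 15)/(v - 2)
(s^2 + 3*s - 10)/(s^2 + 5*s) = (s - 2)/s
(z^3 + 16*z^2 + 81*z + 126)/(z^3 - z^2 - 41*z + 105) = (z^2 + 9*z + 18)/(z^2 - 8*z + 15)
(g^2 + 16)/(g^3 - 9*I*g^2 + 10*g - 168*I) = (g - 4*I)/(g^2 - 13*I*g - 42)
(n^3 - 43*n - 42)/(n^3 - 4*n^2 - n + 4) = (n^2 - n - 42)/(n^2 - 5*n + 4)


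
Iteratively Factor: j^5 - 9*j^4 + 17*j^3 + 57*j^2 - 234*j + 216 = (j + 3)*(j^4 - 12*j^3 + 53*j^2 - 102*j + 72) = (j - 4)*(j + 3)*(j^3 - 8*j^2 + 21*j - 18) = (j - 4)*(j - 3)*(j + 3)*(j^2 - 5*j + 6) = (j - 4)*(j - 3)*(j - 2)*(j + 3)*(j - 3)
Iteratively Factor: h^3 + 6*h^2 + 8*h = (h + 4)*(h^2 + 2*h) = (h + 2)*(h + 4)*(h)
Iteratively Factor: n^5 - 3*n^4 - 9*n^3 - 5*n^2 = (n)*(n^4 - 3*n^3 - 9*n^2 - 5*n) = n*(n + 1)*(n^3 - 4*n^2 - 5*n) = n*(n + 1)^2*(n^2 - 5*n) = n*(n - 5)*(n + 1)^2*(n)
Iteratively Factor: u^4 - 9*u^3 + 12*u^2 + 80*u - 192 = (u - 4)*(u^3 - 5*u^2 - 8*u + 48) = (u - 4)^2*(u^2 - u - 12) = (u - 4)^2*(u + 3)*(u - 4)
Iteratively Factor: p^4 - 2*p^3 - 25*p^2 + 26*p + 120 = (p - 5)*(p^3 + 3*p^2 - 10*p - 24) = (p - 5)*(p - 3)*(p^2 + 6*p + 8) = (p - 5)*(p - 3)*(p + 4)*(p + 2)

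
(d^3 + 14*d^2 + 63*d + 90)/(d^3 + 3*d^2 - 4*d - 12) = (d^2 + 11*d + 30)/(d^2 - 4)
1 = 1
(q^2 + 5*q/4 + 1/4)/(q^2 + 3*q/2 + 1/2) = (4*q + 1)/(2*(2*q + 1))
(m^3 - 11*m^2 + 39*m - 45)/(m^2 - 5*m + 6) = (m^2 - 8*m + 15)/(m - 2)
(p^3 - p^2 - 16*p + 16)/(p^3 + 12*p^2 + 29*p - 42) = (p^2 - 16)/(p^2 + 13*p + 42)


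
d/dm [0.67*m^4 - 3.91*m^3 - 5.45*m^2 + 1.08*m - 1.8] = 2.68*m^3 - 11.73*m^2 - 10.9*m + 1.08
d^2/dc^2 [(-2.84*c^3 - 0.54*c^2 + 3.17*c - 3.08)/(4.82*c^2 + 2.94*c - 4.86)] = (1.70530256582424e-13*c^4 - 19.552904*c^3 - 261.758064*c^2 - 218.807064*c - 132.46452)/(111.980168*c^6 + 204.909768*c^5 - 213.741936*c^4 - 387.808344*c^3 + 215.515728*c^2 + 208.324872*c - 114.791256)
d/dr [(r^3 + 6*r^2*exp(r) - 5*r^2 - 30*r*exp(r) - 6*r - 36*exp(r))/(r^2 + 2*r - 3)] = (6*r^4*exp(r) + r^4 - 18*r^3*exp(r) + 4*r^3 - 72*r^2*exp(r) - 13*r^2 + 54*r*exp(r) + 30*r + 270*exp(r) + 18)/(r^4 + 4*r^3 - 2*r^2 - 12*r + 9)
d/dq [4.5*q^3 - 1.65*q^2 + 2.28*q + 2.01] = 13.5*q^2 - 3.3*q + 2.28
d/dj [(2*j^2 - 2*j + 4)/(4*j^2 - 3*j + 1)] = 2*(j^2 - 14*j + 5)/(16*j^4 - 24*j^3 + 17*j^2 - 6*j + 1)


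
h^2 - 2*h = h*(h - 2)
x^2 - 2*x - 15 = (x - 5)*(x + 3)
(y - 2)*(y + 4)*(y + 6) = y^3 + 8*y^2 + 4*y - 48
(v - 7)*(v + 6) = v^2 - v - 42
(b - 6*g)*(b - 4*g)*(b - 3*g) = b^3 - 13*b^2*g + 54*b*g^2 - 72*g^3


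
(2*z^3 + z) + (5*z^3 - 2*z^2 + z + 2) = 7*z^3 - 2*z^2 + 2*z + 2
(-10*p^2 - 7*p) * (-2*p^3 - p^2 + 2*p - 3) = 20*p^5 + 24*p^4 - 13*p^3 + 16*p^2 + 21*p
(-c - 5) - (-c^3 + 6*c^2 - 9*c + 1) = c^3 - 6*c^2 + 8*c - 6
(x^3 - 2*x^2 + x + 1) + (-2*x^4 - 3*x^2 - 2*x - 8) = -2*x^4 + x^3 - 5*x^2 - x - 7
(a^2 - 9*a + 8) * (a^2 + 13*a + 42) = a^4 + 4*a^3 - 67*a^2 - 274*a + 336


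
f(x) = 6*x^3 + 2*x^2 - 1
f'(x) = 18*x^2 + 4*x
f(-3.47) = -227.61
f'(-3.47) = 202.86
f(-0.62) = -1.66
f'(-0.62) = 4.44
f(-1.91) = -35.51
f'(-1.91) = 58.03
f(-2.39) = -71.49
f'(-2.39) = 93.26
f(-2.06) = -44.96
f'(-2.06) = 68.14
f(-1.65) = -22.51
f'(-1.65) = 42.40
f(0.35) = -0.50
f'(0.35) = 3.60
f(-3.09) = -158.93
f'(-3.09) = 159.51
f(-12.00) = -10081.00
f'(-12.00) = 2544.00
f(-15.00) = -19801.00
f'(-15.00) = 3990.00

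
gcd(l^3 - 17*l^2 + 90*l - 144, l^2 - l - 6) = l - 3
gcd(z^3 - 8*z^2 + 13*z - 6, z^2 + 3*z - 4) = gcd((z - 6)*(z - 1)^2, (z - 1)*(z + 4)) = z - 1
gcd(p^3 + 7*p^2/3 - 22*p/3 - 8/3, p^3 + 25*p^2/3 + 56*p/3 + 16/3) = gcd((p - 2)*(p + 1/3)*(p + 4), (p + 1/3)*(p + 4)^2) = p^2 + 13*p/3 + 4/3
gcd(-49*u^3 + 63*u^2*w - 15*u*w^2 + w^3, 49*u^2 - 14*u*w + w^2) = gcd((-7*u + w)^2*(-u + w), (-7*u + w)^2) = 49*u^2 - 14*u*w + w^2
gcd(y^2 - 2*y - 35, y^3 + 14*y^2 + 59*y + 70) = y + 5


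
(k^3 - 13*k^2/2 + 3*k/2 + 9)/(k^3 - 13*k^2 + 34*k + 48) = (k - 3/2)/(k - 8)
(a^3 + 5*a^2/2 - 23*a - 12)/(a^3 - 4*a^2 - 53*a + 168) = (a^3 + 5*a^2/2 - 23*a - 12)/(a^3 - 4*a^2 - 53*a + 168)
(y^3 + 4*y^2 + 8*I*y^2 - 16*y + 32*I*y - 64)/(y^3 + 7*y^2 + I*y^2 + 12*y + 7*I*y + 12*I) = (y^2 + 8*I*y - 16)/(y^2 + y*(3 + I) + 3*I)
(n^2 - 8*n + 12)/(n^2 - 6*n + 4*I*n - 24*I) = (n - 2)/(n + 4*I)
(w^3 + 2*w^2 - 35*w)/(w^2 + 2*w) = (w^2 + 2*w - 35)/(w + 2)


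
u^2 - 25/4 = (u - 5/2)*(u + 5/2)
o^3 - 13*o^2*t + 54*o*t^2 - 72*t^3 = (o - 6*t)*(o - 4*t)*(o - 3*t)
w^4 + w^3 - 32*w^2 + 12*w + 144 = (w - 4)*(w - 3)*(w + 2)*(w + 6)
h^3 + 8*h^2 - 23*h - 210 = (h - 5)*(h + 6)*(h + 7)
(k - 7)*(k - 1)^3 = k^4 - 10*k^3 + 24*k^2 - 22*k + 7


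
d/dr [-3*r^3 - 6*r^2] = 3*r*(-3*r - 4)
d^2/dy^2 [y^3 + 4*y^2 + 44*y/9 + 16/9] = 6*y + 8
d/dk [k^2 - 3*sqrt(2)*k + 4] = 2*k - 3*sqrt(2)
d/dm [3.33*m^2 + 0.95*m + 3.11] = 6.66*m + 0.95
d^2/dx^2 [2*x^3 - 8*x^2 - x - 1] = 12*x - 16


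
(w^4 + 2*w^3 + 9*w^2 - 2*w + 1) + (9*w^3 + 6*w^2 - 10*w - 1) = w^4 + 11*w^3 + 15*w^2 - 12*w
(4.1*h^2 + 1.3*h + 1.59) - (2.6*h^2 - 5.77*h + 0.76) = 1.5*h^2 + 7.07*h + 0.83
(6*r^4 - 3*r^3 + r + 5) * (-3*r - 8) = -18*r^5 - 39*r^4 + 24*r^3 - 3*r^2 - 23*r - 40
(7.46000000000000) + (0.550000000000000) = 8.01000000000000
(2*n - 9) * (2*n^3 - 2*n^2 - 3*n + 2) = 4*n^4 - 22*n^3 + 12*n^2 + 31*n - 18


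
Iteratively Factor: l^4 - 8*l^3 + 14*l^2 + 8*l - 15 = (l - 1)*(l^3 - 7*l^2 + 7*l + 15) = (l - 5)*(l - 1)*(l^2 - 2*l - 3) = (l - 5)*(l - 3)*(l - 1)*(l + 1)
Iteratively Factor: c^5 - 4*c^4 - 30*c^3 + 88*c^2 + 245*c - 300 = (c + 4)*(c^4 - 8*c^3 + 2*c^2 + 80*c - 75) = (c - 5)*(c + 4)*(c^3 - 3*c^2 - 13*c + 15) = (c - 5)^2*(c + 4)*(c^2 + 2*c - 3) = (c - 5)^2*(c + 3)*(c + 4)*(c - 1)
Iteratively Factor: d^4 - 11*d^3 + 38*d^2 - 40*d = (d - 2)*(d^3 - 9*d^2 + 20*d) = (d - 5)*(d - 2)*(d^2 - 4*d) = (d - 5)*(d - 4)*(d - 2)*(d)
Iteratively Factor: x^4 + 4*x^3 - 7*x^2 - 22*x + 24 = (x + 4)*(x^3 - 7*x + 6) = (x - 2)*(x + 4)*(x^2 + 2*x - 3) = (x - 2)*(x - 1)*(x + 4)*(x + 3)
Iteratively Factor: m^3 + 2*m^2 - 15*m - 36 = (m - 4)*(m^2 + 6*m + 9) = (m - 4)*(m + 3)*(m + 3)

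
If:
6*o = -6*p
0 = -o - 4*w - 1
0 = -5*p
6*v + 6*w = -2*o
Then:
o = 0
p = 0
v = 1/4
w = -1/4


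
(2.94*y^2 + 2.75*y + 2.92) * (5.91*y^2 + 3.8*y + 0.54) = 17.3754*y^4 + 27.4245*y^3 + 29.2948*y^2 + 12.581*y + 1.5768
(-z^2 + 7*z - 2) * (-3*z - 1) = 3*z^3 - 20*z^2 - z + 2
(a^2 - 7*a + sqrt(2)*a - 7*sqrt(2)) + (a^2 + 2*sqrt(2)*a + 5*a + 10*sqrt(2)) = 2*a^2 - 2*a + 3*sqrt(2)*a + 3*sqrt(2)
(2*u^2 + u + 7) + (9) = 2*u^2 + u + 16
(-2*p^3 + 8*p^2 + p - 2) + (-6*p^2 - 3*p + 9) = -2*p^3 + 2*p^2 - 2*p + 7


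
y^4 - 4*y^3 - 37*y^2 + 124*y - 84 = (y - 7)*(y - 2)*(y - 1)*(y + 6)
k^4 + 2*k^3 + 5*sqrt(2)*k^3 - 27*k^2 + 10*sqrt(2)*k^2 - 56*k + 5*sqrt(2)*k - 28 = (k + 1)^2*(k - 2*sqrt(2))*(k + 7*sqrt(2))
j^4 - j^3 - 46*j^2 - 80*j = j*(j - 8)*(j + 2)*(j + 5)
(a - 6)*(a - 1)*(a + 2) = a^3 - 5*a^2 - 8*a + 12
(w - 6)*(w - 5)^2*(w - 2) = w^4 - 18*w^3 + 117*w^2 - 320*w + 300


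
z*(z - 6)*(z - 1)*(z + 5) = z^4 - 2*z^3 - 29*z^2 + 30*z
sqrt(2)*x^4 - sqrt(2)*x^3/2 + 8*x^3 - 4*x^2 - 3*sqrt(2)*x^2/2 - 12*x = x*(x - 3/2)*(x + 4*sqrt(2))*(sqrt(2)*x + sqrt(2))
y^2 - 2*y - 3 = (y - 3)*(y + 1)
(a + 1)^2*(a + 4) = a^3 + 6*a^2 + 9*a + 4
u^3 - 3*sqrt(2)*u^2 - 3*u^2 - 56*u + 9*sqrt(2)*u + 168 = (u - 3)*(u - 7*sqrt(2))*(u + 4*sqrt(2))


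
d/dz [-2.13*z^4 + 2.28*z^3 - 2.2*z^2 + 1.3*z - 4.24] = -8.52*z^3 + 6.84*z^2 - 4.4*z + 1.3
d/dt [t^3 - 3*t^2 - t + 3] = 3*t^2 - 6*t - 1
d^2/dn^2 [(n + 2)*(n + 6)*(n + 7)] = 6*n + 30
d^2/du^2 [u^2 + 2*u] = 2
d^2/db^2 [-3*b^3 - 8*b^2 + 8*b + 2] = -18*b - 16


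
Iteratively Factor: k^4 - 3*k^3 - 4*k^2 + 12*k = (k + 2)*(k^3 - 5*k^2 + 6*k) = k*(k + 2)*(k^2 - 5*k + 6) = k*(k - 3)*(k + 2)*(k - 2)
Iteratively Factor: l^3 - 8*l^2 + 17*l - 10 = (l - 1)*(l^2 - 7*l + 10) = (l - 2)*(l - 1)*(l - 5)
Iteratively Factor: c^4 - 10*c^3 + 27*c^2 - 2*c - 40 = (c + 1)*(c^3 - 11*c^2 + 38*c - 40) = (c - 4)*(c + 1)*(c^2 - 7*c + 10) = (c - 5)*(c - 4)*(c + 1)*(c - 2)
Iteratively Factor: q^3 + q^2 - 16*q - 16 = (q - 4)*(q^2 + 5*q + 4) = (q - 4)*(q + 1)*(q + 4)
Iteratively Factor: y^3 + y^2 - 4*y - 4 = (y + 1)*(y^2 - 4) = (y - 2)*(y + 1)*(y + 2)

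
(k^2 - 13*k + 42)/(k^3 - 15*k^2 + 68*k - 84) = 1/(k - 2)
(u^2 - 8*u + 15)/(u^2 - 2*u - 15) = (u - 3)/(u + 3)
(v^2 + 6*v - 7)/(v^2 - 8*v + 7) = (v + 7)/(v - 7)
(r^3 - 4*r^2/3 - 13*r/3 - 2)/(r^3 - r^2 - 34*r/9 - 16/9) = 3*(r - 3)/(3*r - 8)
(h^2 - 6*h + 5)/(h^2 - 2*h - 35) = (-h^2 + 6*h - 5)/(-h^2 + 2*h + 35)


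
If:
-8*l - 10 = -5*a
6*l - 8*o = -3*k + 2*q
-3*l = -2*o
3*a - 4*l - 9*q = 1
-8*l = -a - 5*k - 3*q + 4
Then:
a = 398/281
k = -107/281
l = -205/562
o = -615/1124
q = 147/281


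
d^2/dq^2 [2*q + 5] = 0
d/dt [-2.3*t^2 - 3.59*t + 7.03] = -4.6*t - 3.59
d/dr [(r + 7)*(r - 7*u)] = 2*r - 7*u + 7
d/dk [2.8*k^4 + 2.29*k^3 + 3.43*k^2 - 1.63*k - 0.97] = 11.2*k^3 + 6.87*k^2 + 6.86*k - 1.63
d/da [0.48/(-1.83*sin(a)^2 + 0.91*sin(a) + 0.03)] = (1.7568*sin(a) - 0.4368)*cos(a)/(-1.83*sin(a)^2 + 0.91*sin(a) + 0.03)^2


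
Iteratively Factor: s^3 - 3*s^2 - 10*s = (s - 5)*(s^2 + 2*s) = (s - 5)*(s + 2)*(s)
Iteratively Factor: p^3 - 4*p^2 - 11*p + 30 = (p + 3)*(p^2 - 7*p + 10) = (p - 5)*(p + 3)*(p - 2)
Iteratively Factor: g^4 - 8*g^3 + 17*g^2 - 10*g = (g - 2)*(g^3 - 6*g^2 + 5*g) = (g - 2)*(g - 1)*(g^2 - 5*g) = (g - 5)*(g - 2)*(g - 1)*(g)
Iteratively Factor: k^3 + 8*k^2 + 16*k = (k + 4)*(k^2 + 4*k) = k*(k + 4)*(k + 4)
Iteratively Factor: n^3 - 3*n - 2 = (n + 1)*(n^2 - n - 2) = (n - 2)*(n + 1)*(n + 1)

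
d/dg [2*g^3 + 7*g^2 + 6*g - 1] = 6*g^2 + 14*g + 6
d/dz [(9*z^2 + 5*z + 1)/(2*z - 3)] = (18*z^2 - 54*z - 17)/(4*z^2 - 12*z + 9)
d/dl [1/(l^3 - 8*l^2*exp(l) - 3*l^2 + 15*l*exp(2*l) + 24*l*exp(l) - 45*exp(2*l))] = (8*l^2*exp(l) - 3*l^2 - 30*l*exp(2*l) - 8*l*exp(l) + 6*l + 75*exp(2*l) - 24*exp(l))/(l^3 - 8*l^2*exp(l) - 3*l^2 + 15*l*exp(2*l) + 24*l*exp(l) - 45*exp(2*l))^2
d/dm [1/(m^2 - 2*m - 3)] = 2*(1 - m)/(-m^2 + 2*m + 3)^2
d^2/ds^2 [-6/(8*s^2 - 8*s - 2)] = 24*(-4*s^2 + 4*s + 4*(2*s - 1)^2 + 1)/(-4*s^2 + 4*s + 1)^3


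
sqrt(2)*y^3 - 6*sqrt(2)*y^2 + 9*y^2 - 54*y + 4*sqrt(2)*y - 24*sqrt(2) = (y - 6)*(y + 4*sqrt(2))*(sqrt(2)*y + 1)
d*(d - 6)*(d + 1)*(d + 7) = d^4 + 2*d^3 - 41*d^2 - 42*d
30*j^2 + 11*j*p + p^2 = (5*j + p)*(6*j + p)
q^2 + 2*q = q*(q + 2)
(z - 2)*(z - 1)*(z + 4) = z^3 + z^2 - 10*z + 8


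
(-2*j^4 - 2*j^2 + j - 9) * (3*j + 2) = -6*j^5 - 4*j^4 - 6*j^3 - j^2 - 25*j - 18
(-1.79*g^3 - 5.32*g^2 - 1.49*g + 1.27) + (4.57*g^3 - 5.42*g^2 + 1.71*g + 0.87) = 2.78*g^3 - 10.74*g^2 + 0.22*g + 2.14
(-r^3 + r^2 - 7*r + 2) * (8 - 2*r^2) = 2*r^5 - 2*r^4 + 6*r^3 + 4*r^2 - 56*r + 16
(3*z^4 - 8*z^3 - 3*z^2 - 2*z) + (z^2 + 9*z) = 3*z^4 - 8*z^3 - 2*z^2 + 7*z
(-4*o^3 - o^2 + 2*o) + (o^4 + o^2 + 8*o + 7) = o^4 - 4*o^3 + 10*o + 7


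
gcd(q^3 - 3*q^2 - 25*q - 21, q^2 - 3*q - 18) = q + 3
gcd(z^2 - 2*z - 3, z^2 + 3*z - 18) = z - 3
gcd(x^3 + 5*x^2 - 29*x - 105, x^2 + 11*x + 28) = x + 7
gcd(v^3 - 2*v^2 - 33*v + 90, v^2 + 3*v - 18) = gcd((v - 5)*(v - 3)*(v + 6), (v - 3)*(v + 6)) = v^2 + 3*v - 18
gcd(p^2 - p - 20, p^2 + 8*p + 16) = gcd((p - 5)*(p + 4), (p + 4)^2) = p + 4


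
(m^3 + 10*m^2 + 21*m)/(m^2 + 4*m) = (m^2 + 10*m + 21)/(m + 4)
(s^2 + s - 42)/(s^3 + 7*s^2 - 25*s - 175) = (s - 6)/(s^2 - 25)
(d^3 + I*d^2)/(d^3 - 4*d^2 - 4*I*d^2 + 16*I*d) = d*(d + I)/(d^2 - 4*d - 4*I*d + 16*I)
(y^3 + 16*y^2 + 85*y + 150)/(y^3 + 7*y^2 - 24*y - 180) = (y^2 + 10*y + 25)/(y^2 + y - 30)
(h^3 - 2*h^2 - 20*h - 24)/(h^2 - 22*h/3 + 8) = 3*(h^2 + 4*h + 4)/(3*h - 4)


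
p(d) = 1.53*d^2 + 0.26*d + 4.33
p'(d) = 3.06*d + 0.26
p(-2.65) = 14.39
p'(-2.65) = -7.85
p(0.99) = 6.09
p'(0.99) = 3.29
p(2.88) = 17.77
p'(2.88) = 9.07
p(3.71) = 26.35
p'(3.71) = 11.61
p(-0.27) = 4.37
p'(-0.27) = -0.57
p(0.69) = 5.24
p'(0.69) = 2.37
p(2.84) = 17.41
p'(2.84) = 8.95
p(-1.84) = 9.03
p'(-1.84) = -5.37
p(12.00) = 227.77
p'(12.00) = 36.98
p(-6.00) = 57.85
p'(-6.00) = -18.10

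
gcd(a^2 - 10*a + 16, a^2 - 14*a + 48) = a - 8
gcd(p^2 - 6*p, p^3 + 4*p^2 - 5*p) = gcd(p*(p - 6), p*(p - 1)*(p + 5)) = p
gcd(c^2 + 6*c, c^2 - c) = c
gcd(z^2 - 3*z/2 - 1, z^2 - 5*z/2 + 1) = z - 2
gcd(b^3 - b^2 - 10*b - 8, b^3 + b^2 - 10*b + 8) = 1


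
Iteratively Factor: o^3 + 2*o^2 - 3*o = (o - 1)*(o^2 + 3*o) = o*(o - 1)*(o + 3)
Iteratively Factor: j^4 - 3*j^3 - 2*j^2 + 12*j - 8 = (j - 1)*(j^3 - 2*j^2 - 4*j + 8) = (j - 2)*(j - 1)*(j^2 - 4) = (j - 2)^2*(j - 1)*(j + 2)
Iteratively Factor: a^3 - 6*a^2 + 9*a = (a)*(a^2 - 6*a + 9) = a*(a - 3)*(a - 3)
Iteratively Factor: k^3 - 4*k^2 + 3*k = (k - 1)*(k^2 - 3*k) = k*(k - 1)*(k - 3)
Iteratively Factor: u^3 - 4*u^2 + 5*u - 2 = (u - 2)*(u^2 - 2*u + 1) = (u - 2)*(u - 1)*(u - 1)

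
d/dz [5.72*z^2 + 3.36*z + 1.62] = 11.44*z + 3.36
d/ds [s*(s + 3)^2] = 3*(s + 1)*(s + 3)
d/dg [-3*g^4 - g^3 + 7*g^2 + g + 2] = -12*g^3 - 3*g^2 + 14*g + 1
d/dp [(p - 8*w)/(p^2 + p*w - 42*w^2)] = (p^2 + p*w - 42*w^2 - (p - 8*w)*(2*p + w))/(p^2 + p*w - 42*w^2)^2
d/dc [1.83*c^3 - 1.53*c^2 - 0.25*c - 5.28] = 5.49*c^2 - 3.06*c - 0.25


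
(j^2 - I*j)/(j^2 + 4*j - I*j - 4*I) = j/(j + 4)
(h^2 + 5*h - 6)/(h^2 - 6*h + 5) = (h + 6)/(h - 5)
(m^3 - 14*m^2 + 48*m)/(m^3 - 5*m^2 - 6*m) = (m - 8)/(m + 1)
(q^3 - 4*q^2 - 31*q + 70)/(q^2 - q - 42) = (q^2 + 3*q - 10)/(q + 6)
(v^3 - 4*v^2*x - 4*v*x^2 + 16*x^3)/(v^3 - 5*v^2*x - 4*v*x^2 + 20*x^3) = (-v + 4*x)/(-v + 5*x)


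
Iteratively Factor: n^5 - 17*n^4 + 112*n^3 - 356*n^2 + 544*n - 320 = (n - 2)*(n^4 - 15*n^3 + 82*n^2 - 192*n + 160) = (n - 5)*(n - 2)*(n^3 - 10*n^2 + 32*n - 32) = (n - 5)*(n - 4)*(n - 2)*(n^2 - 6*n + 8) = (n - 5)*(n - 4)*(n - 2)^2*(n - 4)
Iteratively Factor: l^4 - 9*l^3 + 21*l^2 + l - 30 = (l - 5)*(l^3 - 4*l^2 + l + 6) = (l - 5)*(l - 3)*(l^2 - l - 2) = (l - 5)*(l - 3)*(l - 2)*(l + 1)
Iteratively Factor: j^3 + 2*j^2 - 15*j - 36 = (j + 3)*(j^2 - j - 12) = (j + 3)^2*(j - 4)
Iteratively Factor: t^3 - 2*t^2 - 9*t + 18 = (t - 3)*(t^2 + t - 6) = (t - 3)*(t + 3)*(t - 2)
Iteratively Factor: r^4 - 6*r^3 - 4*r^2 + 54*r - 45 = (r - 1)*(r^3 - 5*r^2 - 9*r + 45) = (r - 5)*(r - 1)*(r^2 - 9) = (r - 5)*(r - 3)*(r - 1)*(r + 3)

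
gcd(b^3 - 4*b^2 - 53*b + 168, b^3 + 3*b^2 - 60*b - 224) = b^2 - b - 56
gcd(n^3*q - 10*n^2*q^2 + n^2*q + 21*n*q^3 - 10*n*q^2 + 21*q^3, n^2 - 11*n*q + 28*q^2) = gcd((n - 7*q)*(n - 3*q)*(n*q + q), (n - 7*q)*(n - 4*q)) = -n + 7*q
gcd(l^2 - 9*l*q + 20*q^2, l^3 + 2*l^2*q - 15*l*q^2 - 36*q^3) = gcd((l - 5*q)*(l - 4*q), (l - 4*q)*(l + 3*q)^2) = -l + 4*q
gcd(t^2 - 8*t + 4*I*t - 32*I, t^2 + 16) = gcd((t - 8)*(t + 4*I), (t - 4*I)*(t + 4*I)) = t + 4*I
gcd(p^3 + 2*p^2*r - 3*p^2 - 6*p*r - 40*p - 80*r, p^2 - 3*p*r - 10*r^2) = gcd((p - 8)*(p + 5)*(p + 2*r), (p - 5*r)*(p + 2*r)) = p + 2*r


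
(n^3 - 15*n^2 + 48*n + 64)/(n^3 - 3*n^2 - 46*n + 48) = (n^2 - 7*n - 8)/(n^2 + 5*n - 6)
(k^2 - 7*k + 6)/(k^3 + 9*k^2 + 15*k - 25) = (k - 6)/(k^2 + 10*k + 25)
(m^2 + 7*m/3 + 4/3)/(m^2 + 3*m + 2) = (m + 4/3)/(m + 2)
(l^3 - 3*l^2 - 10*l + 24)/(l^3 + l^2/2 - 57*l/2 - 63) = 2*(l^2 - 6*l + 8)/(2*l^2 - 5*l - 42)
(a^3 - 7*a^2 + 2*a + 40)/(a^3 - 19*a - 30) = (a - 4)/(a + 3)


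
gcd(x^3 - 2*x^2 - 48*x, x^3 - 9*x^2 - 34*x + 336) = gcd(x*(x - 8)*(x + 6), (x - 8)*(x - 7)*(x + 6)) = x^2 - 2*x - 48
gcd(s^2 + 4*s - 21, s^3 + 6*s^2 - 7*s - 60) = s - 3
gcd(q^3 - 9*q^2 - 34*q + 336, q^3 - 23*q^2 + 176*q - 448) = q^2 - 15*q + 56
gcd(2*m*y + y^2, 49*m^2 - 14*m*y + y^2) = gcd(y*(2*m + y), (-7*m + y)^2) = 1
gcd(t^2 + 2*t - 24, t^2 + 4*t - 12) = t + 6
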